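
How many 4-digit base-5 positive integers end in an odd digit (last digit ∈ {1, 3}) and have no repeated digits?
Last∈{1,3}. Last=0: 0. Last nonzero: 2×3×P(3,2) = 36. Total = 36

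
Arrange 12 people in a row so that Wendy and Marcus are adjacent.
Treat as block: (12-1)! × 2! = 39916800 × 2 = 79833600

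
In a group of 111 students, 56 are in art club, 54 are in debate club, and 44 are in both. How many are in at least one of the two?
|A∪B| = |A| + |B| - |A∩B| = 56 + 54 - 44 = 66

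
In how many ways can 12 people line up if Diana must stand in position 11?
Fix one position: (12-1)! = 39916800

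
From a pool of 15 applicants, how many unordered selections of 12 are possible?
C(15,12) = 15!/(12!×3!) = 455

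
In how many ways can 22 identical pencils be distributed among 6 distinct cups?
C(22+6-1, 6-1) = C(27, 5) = 80730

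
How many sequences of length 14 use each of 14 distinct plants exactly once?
14! = 87178291200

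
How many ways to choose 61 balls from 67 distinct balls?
C(67,61) = 67!/(61!×6!) = 99795696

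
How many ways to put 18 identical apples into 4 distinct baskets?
C(18+4-1, 4-1) = C(21, 3) = 1330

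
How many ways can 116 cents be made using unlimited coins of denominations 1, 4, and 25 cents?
Coefficient of x^116 in 1/(1-x^1) · 1/(1-x^4) · 1/(1-x^25). Case on j = number of 25-cent coins (j = 0..4); remainder r = 116 - 25j is made from {1,4} in ⌊r/4⌋+1 ways. r = 116, 91, 66, 41, 16 → 30 + 23 + 17 + 11 + 5 = 86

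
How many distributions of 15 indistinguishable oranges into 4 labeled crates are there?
C(15+4-1, 4-1) = C(18, 3) = 816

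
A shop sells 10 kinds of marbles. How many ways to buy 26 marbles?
C(26+10-1, 10-1) = C(35, 9) = 70607460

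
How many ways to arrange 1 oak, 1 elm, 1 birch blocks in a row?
3! / (1! × 1! × 1!) = 6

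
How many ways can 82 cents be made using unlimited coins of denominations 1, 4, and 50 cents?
Coefficient of x^82 in 1/(1-x^1) · 1/(1-x^4) · 1/(1-x^50). Case on j = number of 50-cent coins (j = 0..1); remainder r = 82 - 50j is made from {1,4} in ⌊r/4⌋+1 ways. r = 82, 32 → 21 + 9 = 30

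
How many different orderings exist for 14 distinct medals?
14! = 87178291200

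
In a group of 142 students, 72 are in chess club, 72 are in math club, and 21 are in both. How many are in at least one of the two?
|A∪B| = |A| + |B| - |A∩B| = 72 + 72 - 21 = 123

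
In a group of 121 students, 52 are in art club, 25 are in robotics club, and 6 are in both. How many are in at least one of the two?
|A∪B| = |A| + |B| - |A∩B| = 52 + 25 - 6 = 71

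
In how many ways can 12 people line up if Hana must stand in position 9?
Fix one position: (12-1)! = 39916800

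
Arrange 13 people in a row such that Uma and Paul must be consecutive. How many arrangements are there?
Treat the 2 as one block: (13-2+1)! × 2! = 479001600 × 2 = 958003200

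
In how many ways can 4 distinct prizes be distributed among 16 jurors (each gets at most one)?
P(16,4) = 16!/(16-4)! = 43680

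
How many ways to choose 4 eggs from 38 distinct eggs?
C(38,4) = 38!/(4!×34!) = 73815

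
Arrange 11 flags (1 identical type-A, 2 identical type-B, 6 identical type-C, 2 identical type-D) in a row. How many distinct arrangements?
11! / (1! × 2! × 6! × 2!) = 13860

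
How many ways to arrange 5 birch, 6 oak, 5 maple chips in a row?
16! / (5! × 6! × 5!) = 2018016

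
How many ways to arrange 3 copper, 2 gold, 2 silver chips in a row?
7! / (3! × 2! × 2!) = 210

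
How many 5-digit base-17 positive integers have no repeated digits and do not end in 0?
Last digit: 16 nonzero choices. First digit: 15 (nonzero, ≠last). Middle 3: P(15,3) = 2730. Total = 655200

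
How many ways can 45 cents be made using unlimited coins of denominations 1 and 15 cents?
Coefficient of x^45 in 1/(1-x^1) · 1/(1-x^15). Use j coins of 15 for j = 0..⌊45/15⌋ = 3, the rest in 1s: 3 + 1 = 4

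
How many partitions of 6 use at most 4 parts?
By conjugation, equals partitions of 6 into parts ≤ 4. Let r_j(i) = number of partitions of i into parts ≤ j, for i = 0..6. r_1(i) = 1 for all i; r_j(i) = r_{j-1}(i) + r_j(i-j). Rows j = 2..4: ≤2: 1 1 2 2 3 3 4; ≤3: 1 1 2 3 4 5 7; ≤4: 1 1 2 3 5 6 9. r_4(6) = 9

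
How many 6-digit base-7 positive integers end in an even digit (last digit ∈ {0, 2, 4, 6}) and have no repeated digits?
Last∈{0,2,4,6}. Last=0: 720. Last nonzero: 3×5×P(5,4) = 1800. Total = 2520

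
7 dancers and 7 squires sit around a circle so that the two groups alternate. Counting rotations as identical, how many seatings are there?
Fix one of the dancers: (7-1)! ways for the remaining dancers, × 7! ways for the squires = 720 × 5040 = 3628800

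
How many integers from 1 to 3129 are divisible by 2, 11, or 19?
⌊3129/2⌋+⌊3129/11⌋+⌊3129/19⌋ - ⌊3129/22⌋-⌊3129/38⌋-⌊3129/209⌋ + ⌊3129/418⌋ = 1564+284+164 - 142-82-14 + 7 = 1781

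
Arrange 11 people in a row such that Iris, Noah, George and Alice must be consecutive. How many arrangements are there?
Treat the 4 as one block: (11-4+1)! × 4! = 40320 × 24 = 967680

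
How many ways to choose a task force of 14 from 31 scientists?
C(31,14) = 31!/(14!×17!) = 265182525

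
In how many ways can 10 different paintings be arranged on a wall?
10! = 3628800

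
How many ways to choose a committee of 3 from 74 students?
C(74,3) = 74!/(3!×71!) = 64824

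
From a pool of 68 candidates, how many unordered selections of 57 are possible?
C(68,57) = 68!/(57!×11!) = 1533058025824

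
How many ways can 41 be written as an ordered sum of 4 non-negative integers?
C(41+4-1, 4-1) = C(44, 3) = 13244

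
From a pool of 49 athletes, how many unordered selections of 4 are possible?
C(49,4) = 49!/(4!×45!) = 211876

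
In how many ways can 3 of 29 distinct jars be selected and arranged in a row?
P(29,3) = 29!/(29-3)! = 21924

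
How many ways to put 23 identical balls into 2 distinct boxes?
C(23+2-1, 2-1) = C(24, 1) = 24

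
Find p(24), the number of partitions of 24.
Pentagonal recurrence p(n) = p(n-1) + p(n-2) - p(n-5) - p(n-7) + p(n-12) + p(n-15) - ... gives p(0..23) = 1, 1, 2, 3, 5, 7, 11, 15, 22, 30, 42, 56, 77, 101, 135, 176, 231, 297, 385, 490, 627, 792, 1002, 1255. p(24) = p(23) + p(22) - p(19) - p(17) + p(12) + p(9) - p(2) = 1255 + 1002 - 490 - 297 + 77 + 30 - 2 = 1575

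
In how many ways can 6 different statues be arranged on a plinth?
6! = 720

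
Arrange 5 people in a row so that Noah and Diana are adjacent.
Treat as block: (5-1)! × 2! = 24 × 2 = 48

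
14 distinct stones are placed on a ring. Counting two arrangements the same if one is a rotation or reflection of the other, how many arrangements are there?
(14-1)!/2 = 6227020800/2 = 3113510400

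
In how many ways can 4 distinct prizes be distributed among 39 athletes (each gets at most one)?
P(39,4) = 39!/(39-4)! = 1974024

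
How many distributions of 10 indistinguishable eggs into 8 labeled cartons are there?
C(10+8-1, 8-1) = C(17, 7) = 19448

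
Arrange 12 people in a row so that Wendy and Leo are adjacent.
Treat as block: (12-1)! × 2! = 39916800 × 2 = 79833600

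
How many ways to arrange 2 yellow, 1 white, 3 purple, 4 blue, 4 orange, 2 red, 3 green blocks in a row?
19! / (2! × 1! × 3! × 4! × 4! × 2! × 3!) = 1466593128000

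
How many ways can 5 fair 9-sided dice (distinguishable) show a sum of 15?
Coefficient of x^15 in (x + x² + ... + x^9)^5. By inclusion-exclusion on dice exceeding 9: Σ_j (-1)^j C(5,j)·C(15-1-9j, 4) = C(5,0)·C(14,4) - C(5,1)·C(5,4) = 1·1001 - 5·5 = 976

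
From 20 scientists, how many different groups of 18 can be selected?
C(20,18) = 20!/(18!×2!) = 190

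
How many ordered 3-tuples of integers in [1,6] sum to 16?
Coefficient of x^16 in (x + x² + ... + x^6)^3. By inclusion-exclusion on dice exceeding 6: Σ_j (-1)^j C(3,j)·C(16-1-6j, 2) = C(3,0)·C(15,2) - C(3,1)·C(9,2) + C(3,2)·C(3,2) = 1·105 - 3·36 + 3·3 = 6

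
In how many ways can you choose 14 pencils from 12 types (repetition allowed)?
C(14+12-1, 12-1) = C(25, 11) = 4457400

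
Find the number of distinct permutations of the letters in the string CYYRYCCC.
8! / (1! × 3! × 4!) = 280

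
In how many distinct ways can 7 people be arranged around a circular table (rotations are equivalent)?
Circular: fix one position, arrange the rest. (7-1)! = 720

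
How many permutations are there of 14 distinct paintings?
14! = 87178291200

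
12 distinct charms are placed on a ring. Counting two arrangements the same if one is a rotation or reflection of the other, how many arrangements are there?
(12-1)!/2 = 39916800/2 = 19958400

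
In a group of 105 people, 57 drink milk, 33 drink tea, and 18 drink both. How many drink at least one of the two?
|A∪B| = |A| + |B| - |A∩B| = 57 + 33 - 18 = 72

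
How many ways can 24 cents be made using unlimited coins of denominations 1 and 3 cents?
Coefficient of x^24 in 1/(1-x^1) · 1/(1-x^3). Use j coins of 3 for j = 0..⌊24/3⌋ = 8, the rest in 1s: 8 + 1 = 9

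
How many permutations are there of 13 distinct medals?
13! = 6227020800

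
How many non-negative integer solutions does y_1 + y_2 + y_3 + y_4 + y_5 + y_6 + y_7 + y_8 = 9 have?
C(9+8-1, 8-1) = C(16, 7) = 11440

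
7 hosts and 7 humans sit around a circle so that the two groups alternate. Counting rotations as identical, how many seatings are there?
Fix one of the hosts: (7-1)! ways for the remaining hosts, × 7! ways for the humans = 720 × 5040 = 3628800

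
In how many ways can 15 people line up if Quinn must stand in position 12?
Fix one position: (15-1)! = 87178291200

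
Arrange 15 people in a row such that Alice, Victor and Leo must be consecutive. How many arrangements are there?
Treat the 3 as one block: (15-3+1)! × 3! = 6227020800 × 6 = 37362124800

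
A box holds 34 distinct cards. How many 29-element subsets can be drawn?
C(34,29) = 34!/(29!×5!) = 278256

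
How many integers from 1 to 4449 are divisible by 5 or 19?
⌊4449/5⌋ + ⌊4449/19⌋ - ⌊4449/95⌋ = 889 + 234 - 46 = 1077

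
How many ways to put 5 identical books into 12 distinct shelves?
C(5+12-1, 12-1) = C(16, 11) = 4368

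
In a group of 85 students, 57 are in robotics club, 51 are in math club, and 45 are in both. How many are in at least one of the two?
|A∪B| = |A| + |B| - |A∩B| = 57 + 51 - 45 = 63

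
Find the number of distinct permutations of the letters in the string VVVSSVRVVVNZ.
12! / (2! × 1! × 7! × 1! × 1!) = 47520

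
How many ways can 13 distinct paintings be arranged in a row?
13! = 6227020800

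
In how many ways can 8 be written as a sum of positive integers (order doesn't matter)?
Pentagonal recurrence p(n) = p(n-1) + p(n-2) - p(n-5) - p(n-7) + p(n-12) + p(n-15) - ... gives p(0..7) = 1, 1, 2, 3, 5, 7, 11, 15. p(8) = p(7) + p(6) - p(3) - p(1) = 15 + 11 - 3 - 1 = 22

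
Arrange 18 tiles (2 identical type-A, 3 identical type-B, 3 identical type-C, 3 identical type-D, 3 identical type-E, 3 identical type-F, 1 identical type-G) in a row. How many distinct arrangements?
18! / (2! × 3! × 3! × 3! × 3! × 3! × 1!) = 411675264000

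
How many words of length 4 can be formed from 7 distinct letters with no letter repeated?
P(7,4) = 7!/(7-4)! = 840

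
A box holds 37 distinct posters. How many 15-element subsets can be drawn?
C(37,15) = 37!/(15!×22!) = 9364199760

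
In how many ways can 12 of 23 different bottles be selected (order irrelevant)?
C(23,12) = 23!/(12!×11!) = 1352078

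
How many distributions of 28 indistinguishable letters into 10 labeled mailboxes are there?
C(28+10-1, 10-1) = C(37, 9) = 124403620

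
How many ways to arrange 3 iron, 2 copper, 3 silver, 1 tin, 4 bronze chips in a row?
13! / (3! × 2! × 3! × 1! × 4!) = 3603600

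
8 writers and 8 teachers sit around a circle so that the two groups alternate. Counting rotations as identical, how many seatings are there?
Fix one of the writers: (8-1)! ways for the remaining writers, × 8! ways for the teachers = 5040 × 40320 = 203212800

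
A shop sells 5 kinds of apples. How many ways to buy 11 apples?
C(11+5-1, 5-1) = C(15, 4) = 1365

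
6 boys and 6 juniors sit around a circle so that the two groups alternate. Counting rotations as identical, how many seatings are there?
Fix one of the boys: (6-1)! ways for the remaining boys, × 6! ways for the juniors = 120 × 720 = 86400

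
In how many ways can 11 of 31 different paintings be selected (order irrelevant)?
C(31,11) = 31!/(11!×20!) = 84672315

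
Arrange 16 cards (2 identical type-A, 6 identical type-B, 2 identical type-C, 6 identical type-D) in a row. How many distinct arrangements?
16! / (2! × 6! × 2! × 6!) = 10090080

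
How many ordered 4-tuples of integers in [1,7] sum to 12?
Coefficient of x^12 in (x + x² + ... + x^7)^4. By inclusion-exclusion on dice exceeding 7: Σ_j (-1)^j C(4,j)·C(12-1-7j, 3) = C(4,0)·C(11,3) - C(4,1)·C(4,3) = 1·165 - 4·4 = 149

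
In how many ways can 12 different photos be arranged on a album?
12! = 479001600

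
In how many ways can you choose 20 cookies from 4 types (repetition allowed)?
C(20+4-1, 4-1) = C(23, 3) = 1771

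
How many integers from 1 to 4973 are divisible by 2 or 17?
⌊4973/2⌋ + ⌊4973/17⌋ - ⌊4973/34⌋ = 2486 + 292 - 146 = 2632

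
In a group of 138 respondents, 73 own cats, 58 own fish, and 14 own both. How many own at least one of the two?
|A∪B| = |A| + |B| - |A∩B| = 73 + 58 - 14 = 117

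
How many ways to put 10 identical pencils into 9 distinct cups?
C(10+9-1, 9-1) = C(18, 8) = 43758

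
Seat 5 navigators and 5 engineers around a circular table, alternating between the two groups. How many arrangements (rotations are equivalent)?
Fix one of the navigators: (5-1)! ways for the remaining navigators, × 5! ways for the engineers = 24 × 120 = 2880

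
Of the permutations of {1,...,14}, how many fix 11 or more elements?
Exactly j fixed points: C(14,j)·!(14-j); sum over j ≥ 11 (derangement numbers via !m = (m-1)·(!(m-1) + !(m-2)): !0..!3 = 1, 0, 1, 2). Σ_{j=11}^{14} C(14,j)·!(14-j) = C(14,11)·!3 + C(14,12)·!2 + C(14,13)·!1 + C(14,14)·!0 = 364·2 + 91·1 + 14·0 + 1·1 = 820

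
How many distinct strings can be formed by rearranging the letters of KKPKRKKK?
8! / (1! × 1! × 6!) = 56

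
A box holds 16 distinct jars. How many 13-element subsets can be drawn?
C(16,13) = 16!/(13!×3!) = 560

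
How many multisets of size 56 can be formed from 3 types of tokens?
C(56+3-1, 3-1) = C(58, 2) = 1653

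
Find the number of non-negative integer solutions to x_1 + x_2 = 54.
C(54+2-1, 2-1) = C(55, 1) = 55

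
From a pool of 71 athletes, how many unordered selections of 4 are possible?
C(71,4) = 71!/(4!×67!) = 971635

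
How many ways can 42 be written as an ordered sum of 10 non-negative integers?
C(42+10-1, 10-1) = C(51, 9) = 3042312350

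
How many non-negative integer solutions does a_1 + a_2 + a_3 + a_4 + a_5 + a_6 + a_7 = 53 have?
C(53+7-1, 7-1) = C(59, 6) = 45057474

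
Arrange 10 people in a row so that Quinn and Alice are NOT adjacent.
Total - adjacent = 10! - (10-1)!×2 = 3628800 - 725760 = 2903040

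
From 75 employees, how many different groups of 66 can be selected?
C(75,66) = 75!/(66!×9!) = 125595622175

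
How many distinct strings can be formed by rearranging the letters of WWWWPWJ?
7! / (1! × 1! × 5!) = 42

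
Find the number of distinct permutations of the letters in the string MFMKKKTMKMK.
11! / (1! × 1! × 4! × 5!) = 13860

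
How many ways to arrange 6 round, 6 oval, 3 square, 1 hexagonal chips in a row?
16! / (6! × 6! × 3! × 1!) = 6726720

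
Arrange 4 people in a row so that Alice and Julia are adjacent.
Treat as block: (4-1)! × 2! = 6 × 2 = 12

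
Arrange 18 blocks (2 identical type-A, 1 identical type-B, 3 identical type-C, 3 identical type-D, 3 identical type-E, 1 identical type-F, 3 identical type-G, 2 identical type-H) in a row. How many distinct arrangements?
18! / (2! × 1! × 3! × 3! × 3! × 1! × 3! × 2!) = 1235025792000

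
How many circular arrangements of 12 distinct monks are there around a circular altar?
Circular: fix one position, arrange the rest. (12-1)! = 39916800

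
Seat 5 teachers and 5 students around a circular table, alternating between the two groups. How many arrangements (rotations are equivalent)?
Fix one of the teachers: (5-1)! ways for the remaining teachers, × 5! ways for the students = 24 × 120 = 2880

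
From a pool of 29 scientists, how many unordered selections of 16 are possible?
C(29,16) = 29!/(16!×13!) = 67863915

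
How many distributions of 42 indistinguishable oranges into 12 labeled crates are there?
C(42+12-1, 12-1) = C(53, 11) = 76223753060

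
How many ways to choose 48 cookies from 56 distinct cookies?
C(56,48) = 56!/(48!×8!) = 1420494075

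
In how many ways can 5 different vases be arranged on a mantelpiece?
5! = 120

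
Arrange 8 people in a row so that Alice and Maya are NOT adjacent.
Total - adjacent = 8! - (8-1)!×2 = 40320 - 10080 = 30240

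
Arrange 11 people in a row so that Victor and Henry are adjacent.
Treat as block: (11-1)! × 2! = 3628800 × 2 = 7257600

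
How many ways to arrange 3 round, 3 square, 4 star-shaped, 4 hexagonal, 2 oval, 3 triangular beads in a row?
19! / (3! × 3! × 4! × 4! × 2! × 3!) = 488864376000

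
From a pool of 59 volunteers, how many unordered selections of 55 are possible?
C(59,55) = 59!/(55!×4!) = 455126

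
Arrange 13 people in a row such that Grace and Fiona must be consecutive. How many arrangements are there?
Treat the 2 as one block: (13-2+1)! × 2! = 479001600 × 2 = 958003200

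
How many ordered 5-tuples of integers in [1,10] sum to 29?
Coefficient of x^29 in (x + x² + ... + x^10)^5. By inclusion-exclusion on dice exceeding 10: Σ_j (-1)^j C(5,j)·C(29-1-10j, 4) = C(5,0)·C(28,4) - C(5,1)·C(18,4) + C(5,2)·C(8,4) = 1·20475 - 5·3060 + 10·70 = 5875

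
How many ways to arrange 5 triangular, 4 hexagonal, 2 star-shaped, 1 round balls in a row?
12! / (5! × 4! × 2! × 1!) = 83160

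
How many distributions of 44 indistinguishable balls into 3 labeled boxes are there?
C(44+3-1, 3-1) = C(46, 2) = 1035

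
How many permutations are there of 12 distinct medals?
12! = 479001600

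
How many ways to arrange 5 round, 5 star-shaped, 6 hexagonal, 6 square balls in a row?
22! / (5! × 5! × 6! × 6!) = 150570227808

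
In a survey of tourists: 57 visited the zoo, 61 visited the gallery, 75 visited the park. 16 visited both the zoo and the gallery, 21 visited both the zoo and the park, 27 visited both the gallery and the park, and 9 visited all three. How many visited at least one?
|A∪B∪C| = 57+61+75-16-21-27+9 = 138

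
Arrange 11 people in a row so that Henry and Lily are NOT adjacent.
Total - adjacent = 11! - (11-1)!×2 = 39916800 - 7257600 = 32659200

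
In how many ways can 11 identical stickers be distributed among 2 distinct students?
C(11+2-1, 2-1) = C(12, 1) = 12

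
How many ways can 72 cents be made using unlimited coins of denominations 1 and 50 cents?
Coefficient of x^72 in 1/(1-x^1) · 1/(1-x^50). Use j coins of 50 for j = 0..⌊72/50⌋ = 1, the rest in 1s: 1 + 1 = 2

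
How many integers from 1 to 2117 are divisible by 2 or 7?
⌊2117/2⌋ + ⌊2117/7⌋ - ⌊2117/14⌋ = 1058 + 302 - 151 = 1209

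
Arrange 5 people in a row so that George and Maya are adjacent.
Treat as block: (5-1)! × 2! = 24 × 2 = 48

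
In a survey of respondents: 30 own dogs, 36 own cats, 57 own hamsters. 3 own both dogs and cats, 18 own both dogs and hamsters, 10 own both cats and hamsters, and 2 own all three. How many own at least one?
|A∪B∪C| = 30+36+57-3-18-10+2 = 94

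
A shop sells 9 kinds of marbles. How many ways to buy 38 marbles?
C(38+9-1, 9-1) = C(46, 8) = 260932815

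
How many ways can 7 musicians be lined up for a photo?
7! = 5040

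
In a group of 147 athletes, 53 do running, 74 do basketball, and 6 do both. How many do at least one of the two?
|A∪B| = |A| + |B| - |A∩B| = 53 + 74 - 6 = 121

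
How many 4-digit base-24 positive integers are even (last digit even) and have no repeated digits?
Last∈{0,2,4,6,8,10,12,14,16,18,20,22}. Last=0: 10626. Last nonzero: 11×22×P(22,2) = 111804. Total = 122430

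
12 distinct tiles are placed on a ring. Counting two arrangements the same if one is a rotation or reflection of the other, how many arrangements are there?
(12-1)!/2 = 39916800/2 = 19958400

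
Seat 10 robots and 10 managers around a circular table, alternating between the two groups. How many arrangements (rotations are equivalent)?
Fix one of the robots: (10-1)! ways for the remaining robots, × 10! ways for the managers = 362880 × 3628800 = 1316818944000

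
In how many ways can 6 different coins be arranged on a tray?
6! = 720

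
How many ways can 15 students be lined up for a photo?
15! = 1307674368000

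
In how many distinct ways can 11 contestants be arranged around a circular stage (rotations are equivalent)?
Circular: fix one position, arrange the rest. (11-1)! = 3628800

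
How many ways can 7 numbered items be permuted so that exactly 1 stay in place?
Choose the 1 fixed point C(7,1) = 7, derange the rest: !6 = Σ_{j=0}^{6} (-1)^j·6!/j! = 720 - 720 + 360 - 120 + 30 - 6 + 1 = 265. Product = 7 × 265 = 1855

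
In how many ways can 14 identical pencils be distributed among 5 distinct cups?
C(14+5-1, 5-1) = C(18, 4) = 3060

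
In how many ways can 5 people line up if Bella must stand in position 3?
Fix one position: (5-1)! = 24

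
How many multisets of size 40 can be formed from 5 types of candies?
C(40+5-1, 5-1) = C(44, 4) = 135751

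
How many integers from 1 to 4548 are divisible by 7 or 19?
⌊4548/7⌋ + ⌊4548/19⌋ - ⌊4548/133⌋ = 649 + 239 - 34 = 854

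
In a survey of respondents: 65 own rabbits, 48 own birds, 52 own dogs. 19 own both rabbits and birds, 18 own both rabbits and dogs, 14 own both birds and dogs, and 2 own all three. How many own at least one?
|A∪B∪C| = 65+48+52-19-18-14+2 = 116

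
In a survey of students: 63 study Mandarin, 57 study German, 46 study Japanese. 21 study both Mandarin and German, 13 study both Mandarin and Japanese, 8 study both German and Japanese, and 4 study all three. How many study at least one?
|A∪B∪C| = 63+57+46-21-13-8+4 = 128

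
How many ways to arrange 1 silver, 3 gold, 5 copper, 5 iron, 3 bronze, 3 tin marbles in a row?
20! / (1! × 3! × 5! × 5! × 3! × 3!) = 782183001600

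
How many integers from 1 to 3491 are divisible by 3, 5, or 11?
⌊3491/3⌋+⌊3491/5⌋+⌊3491/11⌋ - ⌊3491/15⌋-⌊3491/33⌋-⌊3491/55⌋ + ⌊3491/165⌋ = 1163+698+317 - 232-105-63 + 21 = 1799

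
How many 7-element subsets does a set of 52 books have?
C(52,7) = 52!/(7!×45!) = 133784560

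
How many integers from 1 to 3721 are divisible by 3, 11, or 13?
⌊3721/3⌋+⌊3721/11⌋+⌊3721/13⌋ - ⌊3721/33⌋-⌊3721/39⌋-⌊3721/143⌋ + ⌊3721/429⌋ = 1240+338+286 - 112-95-26 + 8 = 1639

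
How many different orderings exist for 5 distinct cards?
5! = 120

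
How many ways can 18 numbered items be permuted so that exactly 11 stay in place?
Choose the 11 fixed points C(18,11) = 31824, derange the rest: !7 = Σ_{j=0}^{7} (-1)^j·7!/j! = 5040 - 5040 + 2520 - 840 + 210 - 42 + 7 - 1 = 1854. Product = 31824 × 1854 = 59001696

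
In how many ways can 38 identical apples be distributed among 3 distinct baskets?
C(38+3-1, 3-1) = C(40, 2) = 780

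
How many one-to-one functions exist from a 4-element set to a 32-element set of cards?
P(32,4) = 32!/(32-4)! = 863040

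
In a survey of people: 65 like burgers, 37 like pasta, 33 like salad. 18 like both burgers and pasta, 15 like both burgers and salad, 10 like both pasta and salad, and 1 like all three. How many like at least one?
|A∪B∪C| = 65+37+33-18-15-10+1 = 93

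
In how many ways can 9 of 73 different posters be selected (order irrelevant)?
C(73,9) = 73!/(9!×64!) = 97082021465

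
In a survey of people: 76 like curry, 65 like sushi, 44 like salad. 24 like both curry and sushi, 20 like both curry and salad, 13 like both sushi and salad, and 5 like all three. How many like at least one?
|A∪B∪C| = 76+65+44-24-20-13+5 = 133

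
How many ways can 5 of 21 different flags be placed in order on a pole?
P(21,5) = 21!/(21-5)! = 2441880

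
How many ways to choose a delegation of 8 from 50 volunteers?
C(50,8) = 50!/(8!×42!) = 536878650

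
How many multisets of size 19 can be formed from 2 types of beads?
C(19+2-1, 2-1) = C(20, 1) = 20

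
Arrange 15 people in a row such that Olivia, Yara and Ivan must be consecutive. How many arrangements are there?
Treat the 3 as one block: (15-3+1)! × 3! = 6227020800 × 6 = 37362124800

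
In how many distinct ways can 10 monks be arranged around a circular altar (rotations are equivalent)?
Circular: fix one position, arrange the rest. (10-1)! = 362880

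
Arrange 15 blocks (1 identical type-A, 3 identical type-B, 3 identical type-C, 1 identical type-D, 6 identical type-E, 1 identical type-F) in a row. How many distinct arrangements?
15! / (1! × 3! × 3! × 1! × 6! × 1!) = 50450400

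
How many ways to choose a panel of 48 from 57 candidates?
C(57,48) = 57!/(48!×9!) = 8996462475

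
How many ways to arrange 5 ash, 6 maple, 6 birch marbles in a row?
17! / (5! × 6! × 6!) = 5717712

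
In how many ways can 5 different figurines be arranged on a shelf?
5! = 120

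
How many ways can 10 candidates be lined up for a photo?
10! = 3628800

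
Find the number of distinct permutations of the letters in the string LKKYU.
5! / (1! × 1! × 1! × 2!) = 60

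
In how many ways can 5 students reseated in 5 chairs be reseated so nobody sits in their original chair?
!5 = Σ_{j=0}^{5} (-1)^j·5!/j! = 120 - 120 + 60 - 20 + 5 - 1 = 44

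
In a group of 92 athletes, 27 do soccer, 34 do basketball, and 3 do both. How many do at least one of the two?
|A∪B| = |A| + |B| - |A∩B| = 27 + 34 - 3 = 58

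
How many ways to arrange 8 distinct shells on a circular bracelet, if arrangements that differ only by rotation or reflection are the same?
(8-1)!/2 = 5040/2 = 2520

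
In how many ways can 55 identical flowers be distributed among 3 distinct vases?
C(55+3-1, 3-1) = C(57, 2) = 1596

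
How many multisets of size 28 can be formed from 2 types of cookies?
C(28+2-1, 2-1) = C(29, 1) = 29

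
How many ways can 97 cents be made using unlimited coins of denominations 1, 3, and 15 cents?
Coefficient of x^97 in 1/(1-x^1) · 1/(1-x^3) · 1/(1-x^15). Case on j = number of 15-cent coins (j = 0..6); remainder r = 97 - 15j is made from {1,3} in ⌊r/3⌋+1 ways. r = 97, 82, 67, 52, 37, 22, 7 → 33 + 28 + 23 + 18 + 13 + 8 + 3 = 126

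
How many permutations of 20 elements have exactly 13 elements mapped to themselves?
Choose the 13 fixed points C(20,13) = 77520, derange the rest: !7 = Σ_{j=0}^{7} (-1)^j·7!/j! = 5040 - 5040 + 2520 - 840 + 210 - 42 + 7 - 1 = 1854. Product = 77520 × 1854 = 143722080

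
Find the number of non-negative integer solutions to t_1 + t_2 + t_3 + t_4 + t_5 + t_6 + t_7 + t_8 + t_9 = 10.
C(10+9-1, 9-1) = C(18, 8) = 43758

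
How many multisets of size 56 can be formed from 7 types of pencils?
C(56+7-1, 7-1) = C(62, 6) = 61474519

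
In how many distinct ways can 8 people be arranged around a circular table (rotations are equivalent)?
Circular: fix one position, arrange the rest. (8-1)! = 5040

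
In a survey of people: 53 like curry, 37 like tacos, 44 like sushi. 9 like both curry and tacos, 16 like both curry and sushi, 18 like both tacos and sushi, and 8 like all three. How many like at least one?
|A∪B∪C| = 53+37+44-9-16-18+8 = 99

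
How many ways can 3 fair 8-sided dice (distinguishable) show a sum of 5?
Coefficient of x^5 in (x + x² + ... + x^8)^3. By inclusion-exclusion on dice exceeding 8: Σ_j (-1)^j C(3,j)·C(5-1-8j, 2) = C(3,0)·C(4,2) = 1·6 = 6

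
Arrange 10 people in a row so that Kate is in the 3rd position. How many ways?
Fix one position: (10-1)! = 362880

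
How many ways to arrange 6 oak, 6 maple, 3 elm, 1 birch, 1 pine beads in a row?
17! / (6! × 6! × 3! × 1! × 1!) = 114354240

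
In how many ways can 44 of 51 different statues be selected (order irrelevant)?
C(51,44) = 51!/(44!×7!) = 115775100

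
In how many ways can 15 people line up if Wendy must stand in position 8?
Fix one position: (15-1)! = 87178291200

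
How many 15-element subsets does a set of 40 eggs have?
C(40,15) = 40!/(15!×25!) = 40225345056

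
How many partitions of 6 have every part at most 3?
Let r_j(i) = number of partitions of i into parts ≤ j, for i = 0..6. r_1(i) = 1 for all i; r_j(i) = r_{j-1}(i) + r_j(i-j). Rows j = 2..3: ≤2: 1 1 2 2 3 3 4; ≤3: 1 1 2 3 4 5 7. r_3(6) = 7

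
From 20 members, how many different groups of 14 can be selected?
C(20,14) = 20!/(14!×6!) = 38760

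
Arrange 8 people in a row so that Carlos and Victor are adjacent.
Treat as block: (8-1)! × 2! = 5040 × 2 = 10080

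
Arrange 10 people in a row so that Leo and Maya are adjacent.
Treat as block: (10-1)! × 2! = 362880 × 2 = 725760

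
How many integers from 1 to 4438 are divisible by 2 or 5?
⌊4438/2⌋ + ⌊4438/5⌋ - ⌊4438/10⌋ = 2219 + 887 - 443 = 2663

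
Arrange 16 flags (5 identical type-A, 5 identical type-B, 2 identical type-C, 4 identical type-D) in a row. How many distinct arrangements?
16! / (5! × 5! × 2! × 4!) = 30270240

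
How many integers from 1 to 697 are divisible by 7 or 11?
⌊697/7⌋ + ⌊697/11⌋ - ⌊697/77⌋ = 99 + 63 - 9 = 153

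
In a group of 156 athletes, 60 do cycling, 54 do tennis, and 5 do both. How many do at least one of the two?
|A∪B| = |A| + |B| - |A∩B| = 60 + 54 - 5 = 109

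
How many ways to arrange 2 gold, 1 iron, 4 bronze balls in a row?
7! / (2! × 1! × 4!) = 105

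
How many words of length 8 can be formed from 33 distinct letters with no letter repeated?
P(33,8) = 33!/(33-8)! = 559809169920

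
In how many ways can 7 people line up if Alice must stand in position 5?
Fix one position: (7-1)! = 720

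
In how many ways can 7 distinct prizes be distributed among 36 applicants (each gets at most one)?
P(36,7) = 36!/(36-7)! = 42072307200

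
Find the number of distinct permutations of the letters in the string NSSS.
4! / (1! × 3!) = 4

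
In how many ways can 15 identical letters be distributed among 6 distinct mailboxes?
C(15+6-1, 6-1) = C(20, 5) = 15504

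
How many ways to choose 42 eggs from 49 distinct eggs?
C(49,42) = 49!/(42!×7!) = 85900584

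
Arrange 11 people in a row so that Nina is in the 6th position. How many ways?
Fix one position: (11-1)! = 3628800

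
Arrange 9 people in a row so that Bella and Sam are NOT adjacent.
Total - adjacent = 9! - (9-1)!×2 = 362880 - 80640 = 282240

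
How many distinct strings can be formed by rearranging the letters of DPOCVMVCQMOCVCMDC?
17! / (5! × 2! × 3! × 1! × 2! × 3! × 1!) = 20583763200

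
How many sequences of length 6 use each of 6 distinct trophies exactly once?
6! = 720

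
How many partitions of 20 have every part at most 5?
Let r_j(i) = number of partitions of i into parts ≤ j, for i = 0..20. r_1(i) = 1 for all i; r_j(i) = r_{j-1}(i) + r_j(i-j). Rows j = 2..5: ≤2: 1 1 2 2 3 3 4 4 5 5 6 6 7 7 8 8 9 9 10 10 11; ≤3: 1 1 2 3 4 5 7 8 10 12 14 16 19 21 24 27 30 33 37 40 44; ≤4: 1 1 2 3 5 6 9 11 15 18 23 27 34 39 47 54 64 72 84 94 108; ≤5: 1 1 2 3 5 7 10 13 18 23 30 37 47 57 70 84 101 119 141 164 192. r_5(20) = 192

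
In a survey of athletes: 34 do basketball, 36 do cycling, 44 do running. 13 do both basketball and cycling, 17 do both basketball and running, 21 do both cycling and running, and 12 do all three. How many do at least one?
|A∪B∪C| = 34+36+44-13-17-21+12 = 75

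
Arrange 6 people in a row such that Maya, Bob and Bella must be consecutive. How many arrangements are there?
Treat the 3 as one block: (6-3+1)! × 3! = 24 × 6 = 144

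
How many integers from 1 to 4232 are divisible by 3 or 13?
⌊4232/3⌋ + ⌊4232/13⌋ - ⌊4232/39⌋ = 1410 + 325 - 108 = 1627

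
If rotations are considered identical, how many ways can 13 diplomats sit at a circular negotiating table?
Circular: fix one position, arrange the rest. (13-1)! = 479001600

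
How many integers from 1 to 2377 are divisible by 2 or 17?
⌊2377/2⌋ + ⌊2377/17⌋ - ⌊2377/34⌋ = 1188 + 139 - 69 = 1258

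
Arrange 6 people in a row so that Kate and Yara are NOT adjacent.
Total - adjacent = 6! - (6-1)!×2 = 720 - 240 = 480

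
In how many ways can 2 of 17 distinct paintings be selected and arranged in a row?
P(17,2) = 17!/(17-2)! = 272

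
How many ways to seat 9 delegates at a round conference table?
Circular: fix one position, arrange the rest. (9-1)! = 40320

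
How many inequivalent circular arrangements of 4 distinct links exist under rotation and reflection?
(4-1)!/2 = 6/2 = 3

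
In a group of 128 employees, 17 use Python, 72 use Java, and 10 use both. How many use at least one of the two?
|A∪B| = |A| + |B| - |A∩B| = 17 + 72 - 10 = 79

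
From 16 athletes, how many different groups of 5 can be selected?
C(16,5) = 16!/(5!×11!) = 4368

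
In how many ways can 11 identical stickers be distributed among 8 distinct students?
C(11+8-1, 8-1) = C(18, 7) = 31824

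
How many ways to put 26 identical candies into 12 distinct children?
C(26+12-1, 12-1) = C(37, 11) = 854992152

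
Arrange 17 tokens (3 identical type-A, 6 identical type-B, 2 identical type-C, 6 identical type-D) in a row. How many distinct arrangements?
17! / (3! × 6! × 2! × 6!) = 57177120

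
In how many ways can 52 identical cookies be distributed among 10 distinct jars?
C(52+10-1, 10-1) = C(61, 9) = 17341763505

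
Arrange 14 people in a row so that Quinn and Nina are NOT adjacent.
Total - adjacent = 14! - (14-1)!×2 = 87178291200 - 12454041600 = 74724249600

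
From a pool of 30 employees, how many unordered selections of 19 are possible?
C(30,19) = 30!/(19!×11!) = 54627300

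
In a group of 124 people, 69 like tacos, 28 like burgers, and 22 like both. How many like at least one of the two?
|A∪B| = |A| + |B| - |A∩B| = 69 + 28 - 22 = 75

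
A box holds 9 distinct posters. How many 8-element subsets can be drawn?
C(9,8) = 9!/(8!×1!) = 9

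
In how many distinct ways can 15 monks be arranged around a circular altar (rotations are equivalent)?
Circular: fix one position, arrange the rest. (15-1)! = 87178291200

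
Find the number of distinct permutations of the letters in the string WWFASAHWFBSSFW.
14! / (3! × 4! × 1! × 1! × 3! × 2!) = 50450400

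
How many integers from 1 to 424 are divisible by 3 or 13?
⌊424/3⌋ + ⌊424/13⌋ - ⌊424/39⌋ = 141 + 32 - 10 = 163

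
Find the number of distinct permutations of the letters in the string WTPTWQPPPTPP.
12! / (3! × 1! × 2! × 6!) = 55440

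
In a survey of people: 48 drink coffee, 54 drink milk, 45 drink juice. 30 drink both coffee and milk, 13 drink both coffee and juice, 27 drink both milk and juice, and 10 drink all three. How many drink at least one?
|A∪B∪C| = 48+54+45-30-13-27+10 = 87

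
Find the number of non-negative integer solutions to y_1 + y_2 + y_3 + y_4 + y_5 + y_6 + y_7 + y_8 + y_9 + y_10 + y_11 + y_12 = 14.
C(14+12-1, 12-1) = C(25, 11) = 4457400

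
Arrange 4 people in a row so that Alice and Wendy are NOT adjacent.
Total - adjacent = 4! - (4-1)!×2 = 24 - 12 = 12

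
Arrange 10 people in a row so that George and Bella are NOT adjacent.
Total - adjacent = 10! - (10-1)!×2 = 3628800 - 725760 = 2903040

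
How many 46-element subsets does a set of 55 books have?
C(55,46) = 55!/(46!×9!) = 6358402050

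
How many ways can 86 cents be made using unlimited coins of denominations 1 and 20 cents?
Coefficient of x^86 in 1/(1-x^1) · 1/(1-x^20). Use j coins of 20 for j = 0..⌊86/20⌋ = 4, the rest in 1s: 4 + 1 = 5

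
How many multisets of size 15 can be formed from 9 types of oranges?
C(15+9-1, 9-1) = C(23, 8) = 490314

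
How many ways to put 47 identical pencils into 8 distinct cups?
C(47+8-1, 8-1) = C(54, 7) = 177100560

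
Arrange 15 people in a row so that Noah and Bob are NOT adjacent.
Total - adjacent = 15! - (15-1)!×2 = 1307674368000 - 174356582400 = 1133317785600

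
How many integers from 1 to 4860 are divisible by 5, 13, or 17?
⌊4860/5⌋+⌊4860/13⌋+⌊4860/17⌋ - ⌊4860/65⌋-⌊4860/85⌋-⌊4860/221⌋ + ⌊4860/1105⌋ = 972+373+285 - 74-57-21 + 4 = 1482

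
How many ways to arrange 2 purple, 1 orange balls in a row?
3! / (2! × 1!) = 3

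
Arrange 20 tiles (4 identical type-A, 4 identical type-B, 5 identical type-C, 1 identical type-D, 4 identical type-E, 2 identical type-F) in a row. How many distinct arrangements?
20! / (4! × 4! × 5! × 1! × 4! × 2!) = 733296564000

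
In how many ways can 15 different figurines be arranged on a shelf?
15! = 1307674368000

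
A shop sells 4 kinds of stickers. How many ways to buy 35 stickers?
C(35+4-1, 4-1) = C(38, 3) = 8436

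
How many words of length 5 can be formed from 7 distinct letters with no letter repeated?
P(7,5) = 7!/(7-5)! = 2520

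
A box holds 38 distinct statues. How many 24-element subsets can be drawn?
C(38,24) = 38!/(24!×14!) = 9669554100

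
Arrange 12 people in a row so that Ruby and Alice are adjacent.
Treat as block: (12-1)! × 2! = 39916800 × 2 = 79833600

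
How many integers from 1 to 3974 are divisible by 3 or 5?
⌊3974/3⌋ + ⌊3974/5⌋ - ⌊3974/15⌋ = 1324 + 794 - 264 = 1854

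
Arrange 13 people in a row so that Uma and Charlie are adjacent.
Treat as block: (13-1)! × 2! = 479001600 × 2 = 958003200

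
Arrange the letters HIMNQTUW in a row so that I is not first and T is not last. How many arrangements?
By inclusion-exclusion: 8! - 2×(8-1)! + (8-2)! = 40320 - 10080 + 720 = 30960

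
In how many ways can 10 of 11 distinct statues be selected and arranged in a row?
P(11,10) = 11!/(11-10)! = 39916800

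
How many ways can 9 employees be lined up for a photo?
9! = 362880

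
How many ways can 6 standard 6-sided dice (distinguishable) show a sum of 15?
Coefficient of x^15 in (x + x² + ... + x^6)^6. By inclusion-exclusion on dice exceeding 6: Σ_j (-1)^j C(6,j)·C(15-1-6j, 5) = C(6,0)·C(14,5) - C(6,1)·C(8,5) = 1·2002 - 6·56 = 1666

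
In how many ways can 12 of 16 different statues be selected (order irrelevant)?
C(16,12) = 16!/(12!×4!) = 1820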